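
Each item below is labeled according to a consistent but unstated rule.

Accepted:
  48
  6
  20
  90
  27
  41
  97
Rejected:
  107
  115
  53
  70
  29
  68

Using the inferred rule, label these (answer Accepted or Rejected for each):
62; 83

Accepted, Accepted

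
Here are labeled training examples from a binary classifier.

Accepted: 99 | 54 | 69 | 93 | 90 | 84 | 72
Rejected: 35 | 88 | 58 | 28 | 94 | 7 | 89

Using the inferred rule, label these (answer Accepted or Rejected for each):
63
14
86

Accepted, Rejected, Rejected

One predicate separates the groups cleanly: multiple of 3.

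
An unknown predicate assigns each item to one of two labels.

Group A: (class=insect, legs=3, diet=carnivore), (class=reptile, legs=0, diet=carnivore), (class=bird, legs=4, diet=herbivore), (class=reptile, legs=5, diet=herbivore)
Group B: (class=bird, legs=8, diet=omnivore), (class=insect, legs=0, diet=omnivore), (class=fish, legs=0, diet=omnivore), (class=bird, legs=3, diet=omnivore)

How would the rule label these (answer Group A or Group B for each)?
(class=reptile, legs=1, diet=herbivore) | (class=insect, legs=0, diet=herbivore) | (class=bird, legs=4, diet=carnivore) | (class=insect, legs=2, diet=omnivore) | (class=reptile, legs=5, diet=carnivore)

Group A, Group A, Group A, Group B, Group A

The common property of the 'Group A' items is: diet is not omnivore. No 'Group B' item has it.
Group A: (class=reptile, legs=1, diet=herbivore), since diet is herbivore. Group A: (class=insect, legs=0, diet=herbivore), since diet is herbivore. Group A: (class=bird, legs=4, diet=carnivore), since diet is carnivore. Group B: (class=insect, legs=2, diet=omnivore), since diet is omnivore. Group A: (class=reptile, legs=5, diet=carnivore), since diet is carnivore.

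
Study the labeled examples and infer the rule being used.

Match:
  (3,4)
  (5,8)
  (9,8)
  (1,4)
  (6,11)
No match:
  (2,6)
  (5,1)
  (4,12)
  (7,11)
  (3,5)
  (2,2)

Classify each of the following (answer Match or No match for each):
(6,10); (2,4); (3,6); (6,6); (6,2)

No match, No match, Match, No match, No match

Rule: sum is odd. This holds for each 'Match' example and fails for each 'No match' one.
(6,10) — 6+10 = 16, hence No match. (2,4) — 2+4 = 6, hence No match. (3,6) — 3+6 = 9, hence Match. (6,6) — 6+6 = 12, hence No match. (6,2) — 6+2 = 8, hence No match.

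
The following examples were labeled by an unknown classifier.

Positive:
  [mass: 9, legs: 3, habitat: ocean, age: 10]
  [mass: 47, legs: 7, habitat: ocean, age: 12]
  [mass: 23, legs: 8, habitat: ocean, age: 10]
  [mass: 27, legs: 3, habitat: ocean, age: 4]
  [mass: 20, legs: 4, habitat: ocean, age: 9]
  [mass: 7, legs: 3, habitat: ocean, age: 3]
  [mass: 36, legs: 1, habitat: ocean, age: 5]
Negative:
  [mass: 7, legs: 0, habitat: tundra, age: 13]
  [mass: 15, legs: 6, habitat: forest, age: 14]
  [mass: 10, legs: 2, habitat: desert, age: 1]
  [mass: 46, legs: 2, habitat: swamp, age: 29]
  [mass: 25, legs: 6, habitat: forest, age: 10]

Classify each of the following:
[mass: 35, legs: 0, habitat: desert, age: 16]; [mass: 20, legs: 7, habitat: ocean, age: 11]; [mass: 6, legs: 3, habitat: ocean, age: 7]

The rule appears to be: habitat is ocean.
[mass: 35, legs: 0, habitat: desert, age: 16]: habitat is desert, lacks this property → Negative.
[mass: 20, legs: 7, habitat: ocean, age: 11]: habitat is ocean, checks out → Positive.
[mass: 6, legs: 3, habitat: ocean, age: 7]: habitat is ocean, checks out → Positive.

Negative, Positive, Positive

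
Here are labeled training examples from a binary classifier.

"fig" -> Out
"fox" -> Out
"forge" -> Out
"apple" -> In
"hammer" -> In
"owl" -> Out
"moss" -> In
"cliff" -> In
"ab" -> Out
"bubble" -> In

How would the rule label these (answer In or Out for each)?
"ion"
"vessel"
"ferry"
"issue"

Out, In, In, In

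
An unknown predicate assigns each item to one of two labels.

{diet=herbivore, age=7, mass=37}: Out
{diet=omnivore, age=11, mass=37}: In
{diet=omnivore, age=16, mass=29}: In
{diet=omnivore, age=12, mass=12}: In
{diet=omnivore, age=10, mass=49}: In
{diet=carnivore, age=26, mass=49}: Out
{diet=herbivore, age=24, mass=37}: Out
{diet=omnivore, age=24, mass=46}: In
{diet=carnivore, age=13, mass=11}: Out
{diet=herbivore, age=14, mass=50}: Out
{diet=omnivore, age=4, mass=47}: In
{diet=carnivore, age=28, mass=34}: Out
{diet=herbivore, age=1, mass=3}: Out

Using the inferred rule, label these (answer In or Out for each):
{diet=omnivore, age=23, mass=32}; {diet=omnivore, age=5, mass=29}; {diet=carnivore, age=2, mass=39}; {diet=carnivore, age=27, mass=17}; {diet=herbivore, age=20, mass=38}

One predicate separates the groups cleanly: diet is omnivore.

In, In, Out, Out, Out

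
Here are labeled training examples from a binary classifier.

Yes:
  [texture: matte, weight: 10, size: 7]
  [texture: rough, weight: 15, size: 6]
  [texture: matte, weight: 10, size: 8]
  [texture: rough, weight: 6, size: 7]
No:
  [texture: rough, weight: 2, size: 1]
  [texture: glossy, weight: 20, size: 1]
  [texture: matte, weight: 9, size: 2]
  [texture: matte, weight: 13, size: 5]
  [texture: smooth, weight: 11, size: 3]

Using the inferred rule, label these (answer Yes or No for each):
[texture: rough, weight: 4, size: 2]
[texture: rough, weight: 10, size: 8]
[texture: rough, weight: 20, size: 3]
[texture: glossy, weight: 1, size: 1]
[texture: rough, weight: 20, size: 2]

No, Yes, No, No, No

All 'Yes' examples share one property — size ≥ 6 — and every 'No' example lacks it.
[texture: rough, weight: 4, size: 2] → size = 2 → No.
[texture: rough, weight: 10, size: 8] → size = 8 → Yes.
[texture: rough, weight: 20, size: 3] → size = 3 → No.
[texture: glossy, weight: 1, size: 1] → size = 1 → No.
[texture: rough, weight: 20, size: 2] → size = 2 → No.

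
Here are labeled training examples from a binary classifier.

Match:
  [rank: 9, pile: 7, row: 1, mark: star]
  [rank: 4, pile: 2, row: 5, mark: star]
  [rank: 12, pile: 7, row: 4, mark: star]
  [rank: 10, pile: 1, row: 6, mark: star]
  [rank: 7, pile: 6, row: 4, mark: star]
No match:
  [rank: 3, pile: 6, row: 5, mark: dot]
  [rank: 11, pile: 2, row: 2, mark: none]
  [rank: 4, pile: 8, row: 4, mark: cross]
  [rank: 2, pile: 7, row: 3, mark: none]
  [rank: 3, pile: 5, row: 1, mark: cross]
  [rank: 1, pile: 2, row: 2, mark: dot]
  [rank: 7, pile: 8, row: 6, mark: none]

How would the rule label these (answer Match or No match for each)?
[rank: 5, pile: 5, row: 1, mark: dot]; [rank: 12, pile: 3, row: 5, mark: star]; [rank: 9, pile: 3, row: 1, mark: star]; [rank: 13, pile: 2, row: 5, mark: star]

No match, Match, Match, Match

Looking at the examples, the only property every 'Match' case has and every 'No match' case lacks is: mark is star.
[rank: 5, pile: 5, row: 1, mark: dot]: mark is dot — lacks this property, so No match. [rank: 12, pile: 3, row: 5, mark: star]: mark is star — fits, so Match. [rank: 9, pile: 3, row: 1, mark: star]: mark is star — fits, so Match. [rank: 13, pile: 2, row: 5, mark: star]: mark is star — fits, so Match.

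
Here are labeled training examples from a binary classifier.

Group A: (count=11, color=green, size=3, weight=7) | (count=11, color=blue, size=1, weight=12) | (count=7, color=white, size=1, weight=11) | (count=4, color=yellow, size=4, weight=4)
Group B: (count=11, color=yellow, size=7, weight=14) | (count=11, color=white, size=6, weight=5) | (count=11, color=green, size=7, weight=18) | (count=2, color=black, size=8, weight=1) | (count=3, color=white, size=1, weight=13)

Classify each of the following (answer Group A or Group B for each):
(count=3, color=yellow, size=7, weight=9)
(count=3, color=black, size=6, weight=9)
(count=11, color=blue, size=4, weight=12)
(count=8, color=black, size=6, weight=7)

Group B, Group B, Group A, Group B

The rule appears to be: size ≤ 4 AND count ≥ 4.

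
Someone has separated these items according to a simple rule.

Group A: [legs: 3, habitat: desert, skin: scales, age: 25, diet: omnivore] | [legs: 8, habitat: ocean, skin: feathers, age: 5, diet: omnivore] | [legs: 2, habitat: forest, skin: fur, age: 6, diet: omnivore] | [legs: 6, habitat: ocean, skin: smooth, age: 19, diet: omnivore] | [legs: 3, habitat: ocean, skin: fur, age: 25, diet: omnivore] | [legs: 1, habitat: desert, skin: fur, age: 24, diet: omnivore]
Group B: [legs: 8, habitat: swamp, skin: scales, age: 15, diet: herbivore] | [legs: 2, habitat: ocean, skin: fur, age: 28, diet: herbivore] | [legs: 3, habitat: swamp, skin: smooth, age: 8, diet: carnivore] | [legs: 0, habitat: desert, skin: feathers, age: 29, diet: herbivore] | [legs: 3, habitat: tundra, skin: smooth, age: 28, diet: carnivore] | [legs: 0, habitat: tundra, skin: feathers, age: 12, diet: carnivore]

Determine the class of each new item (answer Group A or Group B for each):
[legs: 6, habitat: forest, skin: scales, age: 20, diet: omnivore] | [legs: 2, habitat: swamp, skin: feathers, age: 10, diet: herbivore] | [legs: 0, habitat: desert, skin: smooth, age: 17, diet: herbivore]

Group A, Group B, Group B

The rule appears to be: diet is omnivore.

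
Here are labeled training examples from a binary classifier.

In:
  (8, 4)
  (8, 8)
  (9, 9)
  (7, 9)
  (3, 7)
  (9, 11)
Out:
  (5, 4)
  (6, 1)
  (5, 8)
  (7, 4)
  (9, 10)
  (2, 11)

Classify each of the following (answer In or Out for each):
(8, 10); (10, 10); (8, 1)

In, In, Out

Checking candidate rules against both groups, what survives is: sum is even.
In: (8, 10), since 8+10 = 18. In: (10, 10), since 10+10 = 20. Out: (8, 1), since 8+1 = 9.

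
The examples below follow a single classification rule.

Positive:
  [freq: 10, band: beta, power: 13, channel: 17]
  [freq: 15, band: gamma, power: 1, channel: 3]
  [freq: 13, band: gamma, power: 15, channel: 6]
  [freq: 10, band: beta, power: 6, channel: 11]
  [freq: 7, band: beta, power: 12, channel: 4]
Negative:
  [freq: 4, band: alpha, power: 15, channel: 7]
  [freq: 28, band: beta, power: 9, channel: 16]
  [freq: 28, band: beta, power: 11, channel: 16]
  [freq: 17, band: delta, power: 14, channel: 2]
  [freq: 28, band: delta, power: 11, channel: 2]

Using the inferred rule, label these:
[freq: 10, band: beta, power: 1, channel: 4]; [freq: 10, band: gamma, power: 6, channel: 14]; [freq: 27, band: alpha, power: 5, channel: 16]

The common property of the 'Positive' items is: freq ≥ 7 AND freq ≤ 15. No 'Negative' item has it.

Positive, Positive, Negative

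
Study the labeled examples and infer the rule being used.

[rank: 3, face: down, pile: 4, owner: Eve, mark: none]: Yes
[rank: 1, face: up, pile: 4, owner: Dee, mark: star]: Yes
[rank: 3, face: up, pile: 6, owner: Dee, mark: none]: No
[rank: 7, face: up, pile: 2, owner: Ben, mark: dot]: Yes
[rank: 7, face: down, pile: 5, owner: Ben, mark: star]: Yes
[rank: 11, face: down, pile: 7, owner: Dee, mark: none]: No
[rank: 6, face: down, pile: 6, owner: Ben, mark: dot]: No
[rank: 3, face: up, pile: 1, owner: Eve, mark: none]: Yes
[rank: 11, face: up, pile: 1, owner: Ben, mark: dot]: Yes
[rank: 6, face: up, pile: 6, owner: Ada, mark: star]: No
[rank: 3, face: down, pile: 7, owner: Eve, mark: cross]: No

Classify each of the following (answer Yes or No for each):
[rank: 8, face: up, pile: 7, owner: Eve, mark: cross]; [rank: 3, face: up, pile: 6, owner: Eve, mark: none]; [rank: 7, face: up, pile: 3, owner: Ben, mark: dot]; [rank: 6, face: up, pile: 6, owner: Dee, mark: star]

The distinguishing property — pile ≤ 5 — holds for all the 'Yes' cases and none of the 'No' cases.
[rank: 8, face: up, pile: 7, owner: Eve, mark: cross] → pile = 7 → No.
[rank: 3, face: up, pile: 6, owner: Eve, mark: none] → pile = 6 → No.
[rank: 7, face: up, pile: 3, owner: Ben, mark: dot] → pile = 3 → Yes.
[rank: 6, face: up, pile: 6, owner: Dee, mark: star] → pile = 6 → No.

No, No, Yes, No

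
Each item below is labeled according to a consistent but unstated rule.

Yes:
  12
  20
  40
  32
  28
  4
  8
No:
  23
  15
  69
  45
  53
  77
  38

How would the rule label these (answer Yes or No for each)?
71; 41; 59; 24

The classifier is using: multiple of 4.
71: 71 = 4·17 + 3, doesn't qualify → No. 41: 41 = 4·10 + 1, doesn't qualify → No. 59: 59 = 4·14 + 3, doesn't qualify → No. 24: 24 = 4·6, qualifies → Yes.

No, No, No, Yes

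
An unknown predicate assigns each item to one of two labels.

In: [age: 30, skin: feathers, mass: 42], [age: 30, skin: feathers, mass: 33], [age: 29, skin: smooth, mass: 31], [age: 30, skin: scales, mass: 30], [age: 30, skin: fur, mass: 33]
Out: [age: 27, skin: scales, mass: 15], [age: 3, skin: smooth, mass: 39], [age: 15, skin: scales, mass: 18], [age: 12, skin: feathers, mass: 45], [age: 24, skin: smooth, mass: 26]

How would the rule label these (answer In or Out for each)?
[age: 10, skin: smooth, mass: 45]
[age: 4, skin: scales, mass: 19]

Out, Out

'In' ⟺ age ≥ 29.
[age: 10, skin: smooth, mass: 45] — age = 10, hence Out.
[age: 4, skin: scales, mass: 19] — age = 4, hence Out.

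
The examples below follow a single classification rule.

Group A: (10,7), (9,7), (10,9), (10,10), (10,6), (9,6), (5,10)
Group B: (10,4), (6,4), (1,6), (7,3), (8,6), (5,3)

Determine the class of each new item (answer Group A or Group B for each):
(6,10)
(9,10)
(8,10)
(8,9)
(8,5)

One predicate separates the groups cleanly: sum ≥ 15.
Group A: (6,10), since 6+10 = 16. Group A: (9,10), since 9+10 = 19. Group A: (8,10), since 8+10 = 18. Group A: (8,9), since 8+9 = 17. Group B: (8,5), since 8+5 = 13.

Group A, Group A, Group A, Group A, Group B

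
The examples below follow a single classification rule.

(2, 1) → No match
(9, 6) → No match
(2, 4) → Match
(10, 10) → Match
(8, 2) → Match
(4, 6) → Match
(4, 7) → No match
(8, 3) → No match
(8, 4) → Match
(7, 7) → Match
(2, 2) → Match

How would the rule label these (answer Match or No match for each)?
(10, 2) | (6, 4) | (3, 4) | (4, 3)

The simplest hypothesis consistent with all the labels is: sum is even.
(10, 2): Match (10+2 = 12).
(6, 4): Match (6+4 = 10).
(3, 4): No match (3+4 = 7).
(4, 3): No match (4+3 = 7).

Match, Match, No match, No match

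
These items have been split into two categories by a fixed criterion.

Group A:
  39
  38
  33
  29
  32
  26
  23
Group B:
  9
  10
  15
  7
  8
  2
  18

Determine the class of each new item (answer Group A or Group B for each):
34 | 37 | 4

Group A, Group A, Group B

The distinguishing property — at least 23 — holds for all the 'Group A' cases and none of the 'Group B' cases.
34 — 34 ≥ 23, hence Group A. 37 — 37 ≥ 23, hence Group A. 4 — 4 < 23, hence Group B.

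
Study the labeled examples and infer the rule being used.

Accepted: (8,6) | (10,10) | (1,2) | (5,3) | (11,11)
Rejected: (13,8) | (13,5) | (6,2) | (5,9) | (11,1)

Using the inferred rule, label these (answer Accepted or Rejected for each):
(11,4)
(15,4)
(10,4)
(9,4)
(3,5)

Rule: |first − second| ≤ 2. This holds for each 'Accepted' example and fails for each 'Rejected' one.
(11,4): |11−4| = 7, doesn't qualify → Rejected.
(15,4): |15−4| = 11, doesn't qualify → Rejected.
(10,4): |10−4| = 6, doesn't qualify → Rejected.
(9,4): |9−4| = 5, doesn't qualify → Rejected.
(3,5): |3−5| = 2, satisfies this → Accepted.

Rejected, Rejected, Rejected, Rejected, Accepted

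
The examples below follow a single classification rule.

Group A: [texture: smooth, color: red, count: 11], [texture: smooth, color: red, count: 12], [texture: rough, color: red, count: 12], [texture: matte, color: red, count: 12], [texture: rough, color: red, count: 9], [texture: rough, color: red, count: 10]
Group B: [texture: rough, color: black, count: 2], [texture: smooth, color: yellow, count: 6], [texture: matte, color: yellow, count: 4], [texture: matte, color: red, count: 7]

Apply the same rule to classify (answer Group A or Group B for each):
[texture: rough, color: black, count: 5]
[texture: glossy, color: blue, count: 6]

Group B, Group B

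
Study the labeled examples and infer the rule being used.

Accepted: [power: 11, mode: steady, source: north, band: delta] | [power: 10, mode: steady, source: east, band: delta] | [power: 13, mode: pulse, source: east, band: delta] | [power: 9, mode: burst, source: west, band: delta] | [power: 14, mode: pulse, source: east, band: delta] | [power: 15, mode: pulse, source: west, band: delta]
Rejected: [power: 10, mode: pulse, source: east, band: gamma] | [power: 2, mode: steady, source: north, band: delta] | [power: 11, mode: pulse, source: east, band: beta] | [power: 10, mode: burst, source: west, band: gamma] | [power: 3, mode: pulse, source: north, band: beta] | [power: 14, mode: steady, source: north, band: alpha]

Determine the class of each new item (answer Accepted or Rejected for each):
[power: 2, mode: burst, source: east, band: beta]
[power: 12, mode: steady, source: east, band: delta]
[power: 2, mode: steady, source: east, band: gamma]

The classifier is using: band is delta AND power ≥ 3.
[power: 2, mode: burst, source: east, band: beta] → band is beta, power = 2 → Rejected. [power: 12, mode: steady, source: east, band: delta] → band is delta, power = 12 → Accepted. [power: 2, mode: steady, source: east, band: gamma] → band is gamma, power = 2 → Rejected.

Rejected, Accepted, Rejected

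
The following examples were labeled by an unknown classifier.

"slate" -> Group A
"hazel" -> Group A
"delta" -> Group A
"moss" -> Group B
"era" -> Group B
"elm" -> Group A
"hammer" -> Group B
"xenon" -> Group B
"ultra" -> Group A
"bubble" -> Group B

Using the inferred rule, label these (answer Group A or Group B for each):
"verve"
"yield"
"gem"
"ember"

Group B, Group A, Group B, Group B

One predicate separates the groups cleanly: odd length AND contains 'l'.
"verve" — length 5, no 'l', hence Group B. "yield" — length 5, has 'l', hence Group A. "gem" — length 3, no 'l', hence Group B. "ember" — length 5, no 'l', hence Group B.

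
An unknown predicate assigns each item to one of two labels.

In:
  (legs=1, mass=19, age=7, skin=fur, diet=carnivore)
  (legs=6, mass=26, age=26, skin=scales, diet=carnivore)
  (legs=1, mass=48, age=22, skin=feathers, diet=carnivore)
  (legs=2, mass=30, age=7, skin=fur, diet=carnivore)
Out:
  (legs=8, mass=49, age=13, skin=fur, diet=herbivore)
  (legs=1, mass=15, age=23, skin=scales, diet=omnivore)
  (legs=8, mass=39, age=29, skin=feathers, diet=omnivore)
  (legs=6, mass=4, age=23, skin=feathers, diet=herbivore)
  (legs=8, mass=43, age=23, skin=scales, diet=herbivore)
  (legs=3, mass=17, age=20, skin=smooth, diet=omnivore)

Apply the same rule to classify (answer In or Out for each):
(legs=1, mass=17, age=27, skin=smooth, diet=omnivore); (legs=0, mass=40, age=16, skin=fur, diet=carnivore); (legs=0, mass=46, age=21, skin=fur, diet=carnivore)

Out, In, In

Every 'In' example satisfies: diet is carnivore. None of the 'Out' examples do.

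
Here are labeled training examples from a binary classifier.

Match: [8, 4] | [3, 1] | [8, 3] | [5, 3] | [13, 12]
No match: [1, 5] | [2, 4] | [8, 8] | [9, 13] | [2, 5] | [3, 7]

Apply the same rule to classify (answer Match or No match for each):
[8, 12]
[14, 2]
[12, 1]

Looking at the examples, the only property every 'Match' case has and every 'No match' case lacks is: first > second.

No match, Match, Match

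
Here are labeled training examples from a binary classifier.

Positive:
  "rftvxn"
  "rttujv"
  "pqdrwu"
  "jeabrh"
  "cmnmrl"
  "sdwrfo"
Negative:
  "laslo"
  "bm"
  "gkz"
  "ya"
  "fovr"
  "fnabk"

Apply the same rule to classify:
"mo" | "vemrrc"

The distinguishing property — length 6 — holds for all the 'Positive' cases and none of the 'Negative' cases.
"mo" — length 2, hence Negative.
"vemrrc" — length 6, hence Positive.

Negative, Positive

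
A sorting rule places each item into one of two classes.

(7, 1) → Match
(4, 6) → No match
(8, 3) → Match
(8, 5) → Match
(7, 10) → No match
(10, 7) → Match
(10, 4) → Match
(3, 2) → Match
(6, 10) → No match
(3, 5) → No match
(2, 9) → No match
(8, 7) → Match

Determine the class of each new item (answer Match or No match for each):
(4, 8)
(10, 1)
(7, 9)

No match, Match, No match

All 'Match' examples share one property — first > second — and every 'No match' example lacks it.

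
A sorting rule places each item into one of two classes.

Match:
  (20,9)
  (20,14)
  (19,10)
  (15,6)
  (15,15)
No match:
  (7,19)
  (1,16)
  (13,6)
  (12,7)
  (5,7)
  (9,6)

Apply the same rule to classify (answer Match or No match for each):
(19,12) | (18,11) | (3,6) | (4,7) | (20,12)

Match, Match, No match, No match, Match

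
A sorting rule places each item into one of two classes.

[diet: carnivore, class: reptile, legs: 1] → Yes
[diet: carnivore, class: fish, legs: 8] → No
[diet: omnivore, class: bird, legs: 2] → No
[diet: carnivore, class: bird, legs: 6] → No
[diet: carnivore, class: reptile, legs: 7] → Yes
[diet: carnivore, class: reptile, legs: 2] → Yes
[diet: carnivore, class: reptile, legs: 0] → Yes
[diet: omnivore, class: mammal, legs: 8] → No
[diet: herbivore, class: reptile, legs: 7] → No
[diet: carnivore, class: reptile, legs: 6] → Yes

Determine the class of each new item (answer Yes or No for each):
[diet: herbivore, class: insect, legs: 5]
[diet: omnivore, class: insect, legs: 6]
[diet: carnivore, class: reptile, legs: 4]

No, No, Yes

Every 'Yes' example satisfies: diet is carnivore AND class is reptile. None of the 'No' examples do.
No: [diet: herbivore, class: insect, legs: 5], since diet is herbivore, class is insect. No: [diet: omnivore, class: insect, legs: 6], since diet is omnivore, class is insect. Yes: [diet: carnivore, class: reptile, legs: 4], since diet is carnivore, class is reptile.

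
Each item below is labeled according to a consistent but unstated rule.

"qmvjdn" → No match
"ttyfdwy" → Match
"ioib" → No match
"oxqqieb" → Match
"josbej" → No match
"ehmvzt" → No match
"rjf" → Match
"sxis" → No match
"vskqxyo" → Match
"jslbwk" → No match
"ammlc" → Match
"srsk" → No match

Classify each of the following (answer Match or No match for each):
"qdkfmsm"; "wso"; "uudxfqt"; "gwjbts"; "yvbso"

The classifier is using: odd length.
"qdkfmsm": length 7 — fits, so Match. "wso": length 3 — fits, so Match. "uudxfqt": length 7 — fits, so Match. "gwjbts": length 6 — lacks this property, so No match. "yvbso": length 5 — fits, so Match.

Match, Match, Match, No match, Match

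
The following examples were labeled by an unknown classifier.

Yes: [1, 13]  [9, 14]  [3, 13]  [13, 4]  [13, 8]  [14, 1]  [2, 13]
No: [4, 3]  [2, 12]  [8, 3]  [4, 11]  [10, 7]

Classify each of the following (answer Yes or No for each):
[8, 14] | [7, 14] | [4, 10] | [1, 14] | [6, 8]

Yes, Yes, No, Yes, No

One predicate separates the groups cleanly: max ≥ 13.
[8, 14]: max 14, meets the rule → Yes.
[7, 14]: max 14, meets the rule → Yes.
[4, 10]: max 10, does not satisfy this → No.
[1, 14]: max 14, meets the rule → Yes.
[6, 8]: max 8, does not satisfy this → No.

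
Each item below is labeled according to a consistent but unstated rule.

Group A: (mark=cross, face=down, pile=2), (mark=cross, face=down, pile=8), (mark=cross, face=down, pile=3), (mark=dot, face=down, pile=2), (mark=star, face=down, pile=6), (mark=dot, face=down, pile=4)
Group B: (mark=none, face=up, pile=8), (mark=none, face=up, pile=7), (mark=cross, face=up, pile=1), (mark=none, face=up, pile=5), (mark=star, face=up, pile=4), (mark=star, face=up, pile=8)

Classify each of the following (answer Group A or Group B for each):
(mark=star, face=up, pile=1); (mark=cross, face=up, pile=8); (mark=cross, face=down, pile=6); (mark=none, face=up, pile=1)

Group B, Group B, Group A, Group B

The distinguishing property — face is down — holds for all the 'Group A' cases and none of the 'Group B' cases.
(mark=star, face=up, pile=1): face is up — doesn't match, so Group B.
(mark=cross, face=up, pile=8): face is up — doesn't match, so Group B.
(mark=cross, face=down, pile=6): face is down — has this property, so Group A.
(mark=none, face=up, pile=1): face is up — doesn't match, so Group B.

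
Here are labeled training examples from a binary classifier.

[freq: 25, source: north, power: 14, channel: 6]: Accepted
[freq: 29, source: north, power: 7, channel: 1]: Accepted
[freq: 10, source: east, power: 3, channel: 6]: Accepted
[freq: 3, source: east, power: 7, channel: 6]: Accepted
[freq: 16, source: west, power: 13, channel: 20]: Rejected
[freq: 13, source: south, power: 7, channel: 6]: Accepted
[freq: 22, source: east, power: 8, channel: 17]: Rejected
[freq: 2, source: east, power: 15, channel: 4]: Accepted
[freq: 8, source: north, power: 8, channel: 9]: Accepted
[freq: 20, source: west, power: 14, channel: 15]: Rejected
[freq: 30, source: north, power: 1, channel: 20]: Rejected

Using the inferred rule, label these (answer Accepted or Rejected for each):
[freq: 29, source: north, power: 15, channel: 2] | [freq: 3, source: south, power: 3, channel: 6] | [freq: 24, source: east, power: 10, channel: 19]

The rule appears to be: channel ≤ 9.

Accepted, Accepted, Rejected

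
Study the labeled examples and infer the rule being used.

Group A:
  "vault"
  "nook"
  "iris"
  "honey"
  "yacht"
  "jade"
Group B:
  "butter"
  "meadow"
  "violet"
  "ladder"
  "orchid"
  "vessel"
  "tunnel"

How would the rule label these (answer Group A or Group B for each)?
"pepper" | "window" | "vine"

Group B, Group B, Group A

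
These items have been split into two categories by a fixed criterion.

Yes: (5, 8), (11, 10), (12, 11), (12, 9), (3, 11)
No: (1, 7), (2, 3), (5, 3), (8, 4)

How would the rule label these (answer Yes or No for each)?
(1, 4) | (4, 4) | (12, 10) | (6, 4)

A rule that fits every label: sum ≥ 13 — true of each 'Yes' example, false of each 'No' one.
(1, 4) — 1+4 = 5, hence No.
(4, 4) — 4+4 = 8, hence No.
(12, 10) — 12+10 = 22, hence Yes.
(6, 4) — 6+4 = 10, hence No.

No, No, Yes, No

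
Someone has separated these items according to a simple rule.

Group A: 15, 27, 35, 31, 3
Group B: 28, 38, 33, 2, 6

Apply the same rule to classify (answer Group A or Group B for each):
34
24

Comparing the two groups points to one rule — ≡ 3 (mod 4).
Group B: 34, since 34 mod 4 = 2. Group B: 24, since 24 mod 4 = 0.

Group B, Group B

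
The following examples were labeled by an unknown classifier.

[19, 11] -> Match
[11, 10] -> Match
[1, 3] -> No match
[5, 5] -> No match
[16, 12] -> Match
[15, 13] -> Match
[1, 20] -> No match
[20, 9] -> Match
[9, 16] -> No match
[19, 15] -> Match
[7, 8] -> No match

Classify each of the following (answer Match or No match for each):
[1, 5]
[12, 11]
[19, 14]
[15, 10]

Rule: first > second. This holds for each 'Match' example and fails for each 'No match' one.
[1, 5] → 1 < 5 → No match. [12, 11] → 12 > 11 → Match. [19, 14] → 19 > 14 → Match. [15, 10] → 15 > 10 → Match.

No match, Match, Match, Match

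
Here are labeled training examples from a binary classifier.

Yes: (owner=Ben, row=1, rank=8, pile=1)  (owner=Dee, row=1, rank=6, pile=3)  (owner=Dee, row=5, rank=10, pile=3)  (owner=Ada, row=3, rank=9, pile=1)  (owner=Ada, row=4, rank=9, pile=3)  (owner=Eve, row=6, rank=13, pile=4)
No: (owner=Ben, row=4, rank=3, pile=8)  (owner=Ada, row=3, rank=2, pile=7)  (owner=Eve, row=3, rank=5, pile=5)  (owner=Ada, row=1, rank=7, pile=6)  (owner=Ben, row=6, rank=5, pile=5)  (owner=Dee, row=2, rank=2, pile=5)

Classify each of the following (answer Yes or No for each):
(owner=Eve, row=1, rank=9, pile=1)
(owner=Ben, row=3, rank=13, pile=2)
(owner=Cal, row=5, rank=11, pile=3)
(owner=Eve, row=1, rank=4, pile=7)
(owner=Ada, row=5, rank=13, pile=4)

Yes, Yes, Yes, No, Yes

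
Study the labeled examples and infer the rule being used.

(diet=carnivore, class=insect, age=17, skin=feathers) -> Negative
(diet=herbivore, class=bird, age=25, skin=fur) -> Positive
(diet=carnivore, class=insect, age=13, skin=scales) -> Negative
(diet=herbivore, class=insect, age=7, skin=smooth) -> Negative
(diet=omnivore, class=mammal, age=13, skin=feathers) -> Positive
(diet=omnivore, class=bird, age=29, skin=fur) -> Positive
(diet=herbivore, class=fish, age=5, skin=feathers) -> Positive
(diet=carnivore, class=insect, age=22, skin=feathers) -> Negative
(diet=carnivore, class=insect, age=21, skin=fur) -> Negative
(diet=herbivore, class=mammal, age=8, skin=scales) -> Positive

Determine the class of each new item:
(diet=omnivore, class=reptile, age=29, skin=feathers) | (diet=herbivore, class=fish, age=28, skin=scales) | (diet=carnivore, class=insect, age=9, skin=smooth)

Positive, Positive, Negative

The classifier is using: class is not insect.
(diet=omnivore, class=reptile, age=29, skin=feathers): class is reptile — fits, so Positive.
(diet=herbivore, class=fish, age=28, skin=scales): class is fish — fits, so Positive.
(diet=carnivore, class=insect, age=9, skin=smooth): class is insect — does not pass, so Negative.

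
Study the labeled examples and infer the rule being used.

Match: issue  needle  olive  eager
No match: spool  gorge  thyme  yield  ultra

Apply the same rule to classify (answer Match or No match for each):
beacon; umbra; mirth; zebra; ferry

The distinguishing property — has ≥ 3 vowels — holds for all the 'Match' cases and none of the 'No match' cases.

Match, No match, No match, No match, No match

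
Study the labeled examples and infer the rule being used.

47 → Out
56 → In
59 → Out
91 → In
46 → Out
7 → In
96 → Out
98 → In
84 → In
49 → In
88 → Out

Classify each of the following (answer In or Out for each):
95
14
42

Every 'In' example satisfies: multiple of 7. None of the 'Out' examples do.
95: Out (95 = 7·13 + 4).
14: In (14 = 7·2).
42: In (42 = 7·6).

Out, In, In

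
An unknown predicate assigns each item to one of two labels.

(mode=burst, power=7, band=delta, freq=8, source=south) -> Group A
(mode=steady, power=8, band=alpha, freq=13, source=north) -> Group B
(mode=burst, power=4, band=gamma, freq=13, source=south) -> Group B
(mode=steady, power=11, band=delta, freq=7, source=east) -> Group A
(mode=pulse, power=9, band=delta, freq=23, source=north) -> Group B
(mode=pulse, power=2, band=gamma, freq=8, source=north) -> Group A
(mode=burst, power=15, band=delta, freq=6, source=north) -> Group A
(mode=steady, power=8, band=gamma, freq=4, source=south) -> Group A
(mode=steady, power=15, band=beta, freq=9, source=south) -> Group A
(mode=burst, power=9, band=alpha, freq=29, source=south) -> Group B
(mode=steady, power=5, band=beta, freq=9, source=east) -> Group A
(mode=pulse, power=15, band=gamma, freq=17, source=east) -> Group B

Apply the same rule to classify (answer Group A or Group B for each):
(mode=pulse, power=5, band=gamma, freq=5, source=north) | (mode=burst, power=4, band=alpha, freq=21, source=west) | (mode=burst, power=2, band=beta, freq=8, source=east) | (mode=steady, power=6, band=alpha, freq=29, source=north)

Group A, Group B, Group A, Group B

One predicate separates the groups cleanly: freq ≤ 9.
(mode=pulse, power=5, band=gamma, freq=5, source=north): freq = 5, has this property → Group A.
(mode=burst, power=4, band=alpha, freq=21, source=west): freq = 21, fails this test → Group B.
(mode=burst, power=2, band=beta, freq=8, source=east): freq = 8, has this property → Group A.
(mode=steady, power=6, band=alpha, freq=29, source=north): freq = 29, fails this test → Group B.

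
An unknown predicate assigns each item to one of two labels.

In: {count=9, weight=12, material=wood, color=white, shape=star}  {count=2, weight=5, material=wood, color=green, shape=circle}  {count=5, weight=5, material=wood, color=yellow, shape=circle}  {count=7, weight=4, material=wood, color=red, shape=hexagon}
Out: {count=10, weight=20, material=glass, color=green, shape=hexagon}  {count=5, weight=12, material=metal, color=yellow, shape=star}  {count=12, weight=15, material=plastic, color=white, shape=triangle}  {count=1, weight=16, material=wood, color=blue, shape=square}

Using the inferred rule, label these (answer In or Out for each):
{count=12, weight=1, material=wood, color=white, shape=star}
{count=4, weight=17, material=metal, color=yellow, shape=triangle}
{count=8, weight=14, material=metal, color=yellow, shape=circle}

In, Out, Out

The classifier is using: material is wood AND count ≥ 2.
{count=12, weight=1, material=wood, color=white, shape=star} → material is wood, count = 12 → In.
{count=4, weight=17, material=metal, color=yellow, shape=triangle} → material is metal, count = 4 → Out.
{count=8, weight=14, material=metal, color=yellow, shape=circle} → material is metal, count = 8 → Out.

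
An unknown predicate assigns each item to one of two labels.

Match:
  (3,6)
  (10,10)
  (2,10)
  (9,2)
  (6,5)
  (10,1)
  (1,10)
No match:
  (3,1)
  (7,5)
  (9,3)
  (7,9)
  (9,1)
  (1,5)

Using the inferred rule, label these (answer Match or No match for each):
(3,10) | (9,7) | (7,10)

Match, No match, Match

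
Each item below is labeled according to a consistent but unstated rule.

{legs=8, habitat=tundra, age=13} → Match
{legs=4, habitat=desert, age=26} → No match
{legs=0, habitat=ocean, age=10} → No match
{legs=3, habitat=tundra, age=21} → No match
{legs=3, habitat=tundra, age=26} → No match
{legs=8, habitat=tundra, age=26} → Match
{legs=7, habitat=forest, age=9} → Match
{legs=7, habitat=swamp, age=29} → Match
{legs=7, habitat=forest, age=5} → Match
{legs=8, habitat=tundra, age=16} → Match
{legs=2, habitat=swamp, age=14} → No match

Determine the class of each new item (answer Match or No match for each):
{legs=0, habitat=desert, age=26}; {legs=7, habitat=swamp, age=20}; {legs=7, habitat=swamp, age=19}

No match, Match, Match

Every 'Match' example satisfies: legs ≥ 7. None of the 'No match' examples do.
{legs=0, habitat=desert, age=26}: legs = 0, fails this test → No match. {legs=7, habitat=swamp, age=20}: legs = 7, checks out → Match. {legs=7, habitat=swamp, age=19}: legs = 7, checks out → Match.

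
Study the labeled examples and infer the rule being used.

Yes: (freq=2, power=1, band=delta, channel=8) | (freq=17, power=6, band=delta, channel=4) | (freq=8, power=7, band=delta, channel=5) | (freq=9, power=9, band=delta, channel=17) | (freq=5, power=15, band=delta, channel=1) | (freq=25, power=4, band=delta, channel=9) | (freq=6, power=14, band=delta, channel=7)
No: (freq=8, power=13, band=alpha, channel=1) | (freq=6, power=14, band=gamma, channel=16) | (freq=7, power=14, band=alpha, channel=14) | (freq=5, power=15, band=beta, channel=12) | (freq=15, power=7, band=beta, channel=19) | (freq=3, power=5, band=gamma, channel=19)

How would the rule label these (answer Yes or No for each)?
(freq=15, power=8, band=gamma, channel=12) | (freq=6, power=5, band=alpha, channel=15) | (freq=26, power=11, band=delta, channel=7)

No, No, Yes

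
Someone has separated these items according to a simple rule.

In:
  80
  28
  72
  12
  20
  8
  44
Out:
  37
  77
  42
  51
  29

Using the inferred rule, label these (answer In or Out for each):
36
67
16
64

A rule that fits every label: multiple of 4 — true of each 'In' example, false of each 'Out' one.
36 — 36 = 4·9, hence In.
67 — 67 = 4·16 + 3, hence Out.
16 — 16 = 4·4, hence In.
64 — 64 = 4·16, hence In.

In, Out, In, In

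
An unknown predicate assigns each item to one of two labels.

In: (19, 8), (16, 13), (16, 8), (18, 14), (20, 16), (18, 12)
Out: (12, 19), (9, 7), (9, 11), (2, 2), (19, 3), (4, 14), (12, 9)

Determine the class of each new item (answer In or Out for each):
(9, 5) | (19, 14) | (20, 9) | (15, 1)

Out, In, In, Out

One predicate separates the groups cleanly: first > second AND sum ≥ 24.
(9, 5): Out (9 > 5, 9+5 = 14). (19, 14): In (19 > 14, 19+14 = 33). (20, 9): In (20 > 9, 20+9 = 29). (15, 1): Out (15 > 1, 15+1 = 16).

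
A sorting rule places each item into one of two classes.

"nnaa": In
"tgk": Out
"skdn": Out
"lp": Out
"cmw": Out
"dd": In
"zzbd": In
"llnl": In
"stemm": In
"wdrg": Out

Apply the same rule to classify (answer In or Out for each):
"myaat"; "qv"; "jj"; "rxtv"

One predicate separates the groups cleanly: has a double letter.

In, Out, In, Out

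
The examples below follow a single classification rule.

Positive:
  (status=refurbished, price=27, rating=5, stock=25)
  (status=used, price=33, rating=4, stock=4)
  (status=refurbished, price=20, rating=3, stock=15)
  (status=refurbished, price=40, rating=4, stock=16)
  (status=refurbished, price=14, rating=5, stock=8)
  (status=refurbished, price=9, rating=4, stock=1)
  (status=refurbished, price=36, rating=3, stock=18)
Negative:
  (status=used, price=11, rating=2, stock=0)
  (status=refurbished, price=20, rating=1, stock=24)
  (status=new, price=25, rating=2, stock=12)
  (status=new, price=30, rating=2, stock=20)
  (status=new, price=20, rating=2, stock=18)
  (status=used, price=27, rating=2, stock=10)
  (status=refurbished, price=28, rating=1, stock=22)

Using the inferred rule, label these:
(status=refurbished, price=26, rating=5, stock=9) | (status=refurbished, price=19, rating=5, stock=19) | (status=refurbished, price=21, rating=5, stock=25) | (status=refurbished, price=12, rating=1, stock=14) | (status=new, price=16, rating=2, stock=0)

The distinguishing property — rating ≥ 3 — holds for all the 'Positive' cases and none of the 'Negative' cases.
Positive: (status=refurbished, price=26, rating=5, stock=9), since rating = 5. Positive: (status=refurbished, price=19, rating=5, stock=19), since rating = 5. Positive: (status=refurbished, price=21, rating=5, stock=25), since rating = 5. Negative: (status=refurbished, price=12, rating=1, stock=14), since rating = 1. Negative: (status=new, price=16, rating=2, stock=0), since rating = 2.

Positive, Positive, Positive, Negative, Negative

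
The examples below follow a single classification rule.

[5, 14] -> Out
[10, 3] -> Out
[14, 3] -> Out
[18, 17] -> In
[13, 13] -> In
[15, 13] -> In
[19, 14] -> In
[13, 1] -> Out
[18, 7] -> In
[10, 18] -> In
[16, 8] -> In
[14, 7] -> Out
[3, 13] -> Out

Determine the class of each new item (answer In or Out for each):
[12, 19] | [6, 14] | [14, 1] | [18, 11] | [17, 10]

In, Out, Out, In, In

A rule that fits every label: sum ≥ 24 — true of each 'In' example, false of each 'Out' one.
[12, 19] → 12+19 = 31 → In.
[6, 14] → 6+14 = 20 → Out.
[14, 1] → 14+1 = 15 → Out.
[18, 11] → 18+11 = 29 → In.
[17, 10] → 17+10 = 27 → In.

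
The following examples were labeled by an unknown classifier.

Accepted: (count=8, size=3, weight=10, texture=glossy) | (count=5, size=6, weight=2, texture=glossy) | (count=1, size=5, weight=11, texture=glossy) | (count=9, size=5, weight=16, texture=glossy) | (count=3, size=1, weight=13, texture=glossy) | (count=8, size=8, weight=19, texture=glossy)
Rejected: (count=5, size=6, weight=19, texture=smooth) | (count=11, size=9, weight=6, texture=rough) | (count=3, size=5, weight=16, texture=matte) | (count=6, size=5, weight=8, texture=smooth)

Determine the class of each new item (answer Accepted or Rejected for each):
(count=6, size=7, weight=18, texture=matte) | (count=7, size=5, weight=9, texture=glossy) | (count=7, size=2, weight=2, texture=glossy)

Comparing the two groups points to one rule — texture is glossy.
(count=6, size=7, weight=18, texture=matte): texture is matte, does not satisfy this → Rejected. (count=7, size=5, weight=9, texture=glossy): texture is glossy, qualifies → Accepted. (count=7, size=2, weight=2, texture=glossy): texture is glossy, qualifies → Accepted.

Rejected, Accepted, Accepted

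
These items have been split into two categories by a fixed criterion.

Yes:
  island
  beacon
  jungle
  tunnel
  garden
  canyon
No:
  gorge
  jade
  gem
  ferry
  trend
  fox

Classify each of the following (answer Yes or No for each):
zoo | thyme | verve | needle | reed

No, No, No, Yes, No

The distinguishing property — length 6 — holds for all the 'Yes' cases and none of the 'No' cases.
zoo: length 3, lacks this property → No. thyme: length 5, lacks this property → No. verve: length 5, lacks this property → No. needle: length 6, satisfies this → Yes. reed: length 4, lacks this property → No.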